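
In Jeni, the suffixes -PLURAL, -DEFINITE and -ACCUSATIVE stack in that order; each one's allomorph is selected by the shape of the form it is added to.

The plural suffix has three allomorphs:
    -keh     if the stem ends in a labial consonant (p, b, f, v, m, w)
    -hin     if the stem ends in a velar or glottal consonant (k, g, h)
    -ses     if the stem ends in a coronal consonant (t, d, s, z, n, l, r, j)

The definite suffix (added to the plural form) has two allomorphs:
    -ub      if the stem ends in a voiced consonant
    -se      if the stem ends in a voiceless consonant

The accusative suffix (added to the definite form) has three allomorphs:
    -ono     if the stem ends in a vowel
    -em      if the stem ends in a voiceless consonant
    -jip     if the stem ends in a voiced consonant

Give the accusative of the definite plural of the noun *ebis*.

ebissesseono

*ebis*: final consonant = /s/, coronal → -ses → *ebisses*.
The plural form *ebisses*: final consonant = /s/, voiceless → -se → *ebissesse*.
The final sound of the definite form *ebissesse* is /e/, which is a vowel, so the accusative suffix is -ono, giving *ebissesseono*.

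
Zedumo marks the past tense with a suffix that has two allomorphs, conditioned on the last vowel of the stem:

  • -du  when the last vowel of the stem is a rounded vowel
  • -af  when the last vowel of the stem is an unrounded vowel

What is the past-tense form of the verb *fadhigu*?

fadhigudu

*fadhigu* — last vowel /u/ (a rounded vowel) → -du → *fadhigudu*.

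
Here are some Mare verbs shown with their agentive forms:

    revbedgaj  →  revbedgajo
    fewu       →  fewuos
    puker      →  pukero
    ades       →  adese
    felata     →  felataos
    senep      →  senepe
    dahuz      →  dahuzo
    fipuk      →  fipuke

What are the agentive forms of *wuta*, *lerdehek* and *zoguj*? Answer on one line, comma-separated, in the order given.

wutaos, lerdeheke, zogujo

Looking at the final sound of each stem: -e when the stem ends in a voiceless consonant (*ades*, *senep*, *fipuk*); -o when the stem ends in a voiced consonant (*revbedgaj*, *puker*, *dahuz*); -os when the stem ends in a vowel (*fewu*, *felata*).
Since the final sound of *wuta* is /a/ (a vowel), it takes -os, giving *wutaos*.
The final sound of *lerdehek* is /k/, which is a voiceless consonant, so the suffix is -e, giving *lerdeheke*.
*zoguj*: final sound = /j/, a voiced consonant → -o → *zogujo*.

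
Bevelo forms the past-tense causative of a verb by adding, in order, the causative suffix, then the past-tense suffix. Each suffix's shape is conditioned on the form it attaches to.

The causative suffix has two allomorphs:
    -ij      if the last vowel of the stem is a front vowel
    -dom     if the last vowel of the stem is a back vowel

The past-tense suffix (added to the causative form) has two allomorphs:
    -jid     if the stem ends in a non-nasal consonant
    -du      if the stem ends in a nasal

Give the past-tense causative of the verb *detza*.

*detza* — last vowel /a/ (a back vowel) → -dom → *detzadom*.
The causative form *detzadom*: final consonant = /m/, a nasal → -du → *detzadomdu*.

detzadomdu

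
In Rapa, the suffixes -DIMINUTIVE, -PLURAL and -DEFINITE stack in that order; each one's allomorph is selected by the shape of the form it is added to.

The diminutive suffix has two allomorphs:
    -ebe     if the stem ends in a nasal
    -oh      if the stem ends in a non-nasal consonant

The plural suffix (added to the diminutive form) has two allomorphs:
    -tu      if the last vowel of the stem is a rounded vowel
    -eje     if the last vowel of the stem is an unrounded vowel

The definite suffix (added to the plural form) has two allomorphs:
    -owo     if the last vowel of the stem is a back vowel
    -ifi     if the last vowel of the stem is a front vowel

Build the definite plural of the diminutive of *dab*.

Since the final consonant of *dab* is /b/ (non-nasal), it takes -oh, giving *daboh*.
The diminutive form *daboh*: last vowel = /o/, a rounded vowel → -tu → *dabohtu*.
Since the last vowel of the plural form *dabohtu* is /u/ (a back vowel), it takes -owo, giving *dabohtuowo*.

dabohtuowo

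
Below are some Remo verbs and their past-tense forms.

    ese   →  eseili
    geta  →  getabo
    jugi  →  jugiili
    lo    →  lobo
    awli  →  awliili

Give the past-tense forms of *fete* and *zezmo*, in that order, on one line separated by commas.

The pattern is front/back vowel harmony: -ili when the last vowel of the stem is a front vowel (*ese*, *jugi*, *awli*); -bo when the last vowel of the stem is a back vowel (*geta*, *lo*).
*fete*: last vowel = /e/, a front vowel → -ili → *feteili*.
*zezmo*: last vowel = /o/, a back vowel → -bo → *zezmobo*.

feteili, zezmobo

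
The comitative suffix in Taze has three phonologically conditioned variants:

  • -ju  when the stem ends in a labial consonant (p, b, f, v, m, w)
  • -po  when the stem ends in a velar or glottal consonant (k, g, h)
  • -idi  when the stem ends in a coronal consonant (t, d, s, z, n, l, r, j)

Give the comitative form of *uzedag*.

Since the final consonant of *uzedag* is /g/ (velar/glottal), it takes -po, giving *uzedagpo*.

uzedagpo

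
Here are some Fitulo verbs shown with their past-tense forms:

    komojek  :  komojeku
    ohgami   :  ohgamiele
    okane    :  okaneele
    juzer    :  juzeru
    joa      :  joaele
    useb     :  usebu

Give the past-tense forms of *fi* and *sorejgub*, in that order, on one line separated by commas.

The pattern is consonant vs. vowel: -u when the stem ends in a consonant (*komojek*, *juzer*, *useb*); -ele when the stem ends in a vowel (*ohgami*, *okane*, *joa*).
*fi*: final sound = /i/, a vowel → -ele → *fiele*.
Since the final sound of *sorejgub* is /b/ (a consonant), it takes -u, giving *sorejgubu*.

fiele, sorejgubu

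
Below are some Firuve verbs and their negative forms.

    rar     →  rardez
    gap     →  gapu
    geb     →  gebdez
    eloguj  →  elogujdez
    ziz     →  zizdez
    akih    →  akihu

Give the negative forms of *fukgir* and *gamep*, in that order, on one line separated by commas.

Looking at the final consonant of each stem: -u when the stem ends in a voiceless consonant (*gap*, *akih*); -dez when the stem ends in a voiced consonant (*rar*, *geb*, *eloguj*, *ziz*).
*fukgir*: final consonant = /r/, voiced → -dez → *fukgirdez*.
The final consonant of *gamep* is /p/, which is voiceless, so the suffix is -u, giving *gamepu*.

fukgirdez, gamepu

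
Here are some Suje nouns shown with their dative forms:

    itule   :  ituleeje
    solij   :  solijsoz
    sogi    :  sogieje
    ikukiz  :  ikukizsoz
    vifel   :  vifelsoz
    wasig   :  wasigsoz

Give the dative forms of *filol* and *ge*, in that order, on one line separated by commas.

filolsoz, geeje

The alternation tracks the final sound of the stem — -soz when the stem ends in a consonant (*solij*, *ikukiz*, *vifel*, *wasig*); -eje when the stem ends in a vowel (*itule*, *sogi*).
*filol* — final sound /l/ (a consonant) → -soz → *filolsoz*.
*ge* — final sound /e/ (a vowel) → -eje → *geeje*.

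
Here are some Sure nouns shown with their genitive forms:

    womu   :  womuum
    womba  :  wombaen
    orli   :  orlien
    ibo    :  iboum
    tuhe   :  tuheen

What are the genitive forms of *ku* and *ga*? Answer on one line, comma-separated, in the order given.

The suffix is conditioned by the last vowel: -um when the last vowel of the stem is a rounded vowel (*womu*, *ibo*); -en when the last vowel of the stem is an unrounded vowel (*womba*, *orli*, *tuhe*).
*ku*: last vowel = /u/, a rounded vowel → -um → *kuum*.
Since the last vowel of *ga* is /a/ (an unrounded vowel), it takes -en, giving *gaen*.

kuum, gaen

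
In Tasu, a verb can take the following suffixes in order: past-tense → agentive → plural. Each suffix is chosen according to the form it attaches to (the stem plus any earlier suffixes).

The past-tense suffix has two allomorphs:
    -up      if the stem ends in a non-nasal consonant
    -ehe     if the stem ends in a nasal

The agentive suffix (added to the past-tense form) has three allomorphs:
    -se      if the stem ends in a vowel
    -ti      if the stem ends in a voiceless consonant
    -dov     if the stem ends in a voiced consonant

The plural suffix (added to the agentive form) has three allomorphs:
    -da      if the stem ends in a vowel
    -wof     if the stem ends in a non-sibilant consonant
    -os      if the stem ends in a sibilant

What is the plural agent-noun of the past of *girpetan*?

girpetaneheseda

Since the final consonant of *girpetan* is /n/ (a nasal), it takes -ehe, giving *girpetanehe*.
The past-tense form *girpetanehe*: final sound = /e/, a vowel → -se → *girpetanehese*.
The agentive form *girpetanehese*: final sound = /e/, a vowel → -da → *girpetaneheseda*.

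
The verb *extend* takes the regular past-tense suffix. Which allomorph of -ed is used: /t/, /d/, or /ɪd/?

The stem *extend* ends in /t/ or /d/.
The -ed suffix is realized as /ɪd/ after /t, d/; as /t/ after other voiceless consonants; and as /d/ after other voiced sounds.
So -ed on *extend* is pronounced /ɪd/.

/ɪd/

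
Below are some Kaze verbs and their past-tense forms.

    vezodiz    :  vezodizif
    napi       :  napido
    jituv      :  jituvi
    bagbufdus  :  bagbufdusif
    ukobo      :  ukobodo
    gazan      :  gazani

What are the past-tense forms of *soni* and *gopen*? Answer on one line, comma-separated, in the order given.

sonido, gopeni

The pattern is sibilance of the final sound: -if when the stem ends in a sibilant (*vezodiz*, *bagbufdus*); -i when the stem ends in a non-sibilant consonant (*jituv*, *gazan*); -do when the stem ends in a vowel (*napi*, *ukobo*).
Since the final sound of *soni* is /i/ (a vowel), it takes -do, giving *sonido*.
*gopen*: final sound = /n/, a non-sibilant consonant → -i → *gopeni*.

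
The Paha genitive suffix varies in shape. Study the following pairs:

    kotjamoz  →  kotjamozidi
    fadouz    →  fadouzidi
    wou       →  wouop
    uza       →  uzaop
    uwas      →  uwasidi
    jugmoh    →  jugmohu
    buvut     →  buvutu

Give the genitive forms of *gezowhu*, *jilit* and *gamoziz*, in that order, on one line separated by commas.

gezowhuop, jilitu, gamozizidi

The pattern is sibilance of the final sound: -idi when the stem ends in a sibilant (*kotjamoz*, *fadouz*, *uwas*); -u when the stem ends in a non-sibilant consonant (*jugmoh*, *buvut*); -op when the stem ends in a vowel (*wou*, *uza*).
*gezowhu*: final sound = /u/, a vowel → -op → *gezowhuop*.
*jilit* — final sound /t/ (a non-sibilant consonant) → -u → *jilitu*.
*gamoziz* — final sound /z/ (a sibilant) → -idi → *gamozizidi*.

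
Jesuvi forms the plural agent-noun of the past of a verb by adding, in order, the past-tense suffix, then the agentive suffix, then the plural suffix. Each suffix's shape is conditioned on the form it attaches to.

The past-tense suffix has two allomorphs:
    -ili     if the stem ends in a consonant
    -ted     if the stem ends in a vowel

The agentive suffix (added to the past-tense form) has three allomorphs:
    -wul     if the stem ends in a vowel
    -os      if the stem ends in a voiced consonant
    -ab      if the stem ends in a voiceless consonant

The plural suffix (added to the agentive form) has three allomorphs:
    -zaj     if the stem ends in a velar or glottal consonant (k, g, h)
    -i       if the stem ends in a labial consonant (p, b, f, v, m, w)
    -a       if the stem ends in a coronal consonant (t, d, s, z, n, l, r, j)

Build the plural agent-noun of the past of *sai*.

saitedosa

*sai*: final sound = /i/, a vowel → -ted → *saited*.
The past-tense form *saited*: final sound = /d/, a voiced consonant → -os → *saitedos*.
Since the final consonant of the agentive form *saitedos* is /s/ (coronal), it takes -a, giving *saitedosa*.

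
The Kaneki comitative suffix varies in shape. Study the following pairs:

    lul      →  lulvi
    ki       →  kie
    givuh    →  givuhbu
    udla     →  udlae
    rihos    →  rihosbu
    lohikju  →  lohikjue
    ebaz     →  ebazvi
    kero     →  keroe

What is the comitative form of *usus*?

The pattern is voicing of the final sound: -bu when the stem ends in a voiceless consonant (*givuh*, *rihos*); -vi when the stem ends in a voiced consonant (*lul*, *ebaz*); -e when the stem ends in a vowel (*ki*, *udla*, *lohikju*, *kero*).
*usus*: final sound = /s/, a voiceless consonant → -bu → *ususbu*.

ususbu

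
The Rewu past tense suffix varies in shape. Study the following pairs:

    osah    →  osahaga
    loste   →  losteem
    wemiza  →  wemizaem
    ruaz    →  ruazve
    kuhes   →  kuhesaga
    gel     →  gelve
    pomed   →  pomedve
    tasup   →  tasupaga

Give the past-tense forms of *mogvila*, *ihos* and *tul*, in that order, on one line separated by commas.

The suffix is conditioned by the final sound: -aga when the stem ends in a voiceless consonant (*osah*, *kuhes*, *tasup*); -ve when the stem ends in a voiced consonant (*ruaz*, *gel*, *pomed*); -em when the stem ends in a vowel (*loste*, *wemiza*).
Since the final sound of *mogvila* is /a/ (a vowel), it takes -em, giving *mogvilaem*.
Since the final sound of *ihos* is /s/ (a voiceless consonant), it takes -aga, giving *ihosaga*.
Since the final sound of *tul* is /l/ (a voiced consonant), it takes -ve, giving *tulve*.

mogvilaem, ihosaga, tulve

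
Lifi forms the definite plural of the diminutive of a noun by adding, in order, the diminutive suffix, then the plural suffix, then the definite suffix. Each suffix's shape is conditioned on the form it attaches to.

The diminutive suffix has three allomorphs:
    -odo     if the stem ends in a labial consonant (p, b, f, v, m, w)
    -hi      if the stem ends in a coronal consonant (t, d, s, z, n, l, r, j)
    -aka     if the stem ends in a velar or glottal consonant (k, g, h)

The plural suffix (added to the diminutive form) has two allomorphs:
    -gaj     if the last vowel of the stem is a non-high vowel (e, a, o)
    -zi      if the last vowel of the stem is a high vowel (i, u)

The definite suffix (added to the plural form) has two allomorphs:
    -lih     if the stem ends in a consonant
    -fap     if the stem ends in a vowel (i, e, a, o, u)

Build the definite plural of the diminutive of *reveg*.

revegakagajlih

*reveg* — final consonant /g/ (velar/glottal) → -aka → *revegaka*.
The last vowel of the diminutive form *revegaka* is /a/, which is a non-high vowel, so the plural suffix is -gaj, giving *revegakagaj*.
The plural form *revegakagaj*: final sound = /j/, a consonant → -lih → *revegakagajlih*.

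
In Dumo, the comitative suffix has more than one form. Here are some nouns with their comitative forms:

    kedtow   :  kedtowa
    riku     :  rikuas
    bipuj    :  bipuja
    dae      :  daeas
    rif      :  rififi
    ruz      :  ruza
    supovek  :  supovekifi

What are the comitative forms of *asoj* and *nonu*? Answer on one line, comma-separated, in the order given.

asoja, nonuas

The suffix is conditioned by the final sound: -ifi when the stem ends in a voiceless consonant (*rif*, *supovek*); -a when the stem ends in a voiced consonant (*kedtow*, *bipuj*, *ruz*); -as when the stem ends in a vowel (*riku*, *dae*).
The final sound of *asoj* is /j/, which is a voiced consonant, so the suffix is -a, giving *asoja*.
The final sound of *nonu* is /u/, which is a vowel, so the suffix is -as, giving *nonuas*.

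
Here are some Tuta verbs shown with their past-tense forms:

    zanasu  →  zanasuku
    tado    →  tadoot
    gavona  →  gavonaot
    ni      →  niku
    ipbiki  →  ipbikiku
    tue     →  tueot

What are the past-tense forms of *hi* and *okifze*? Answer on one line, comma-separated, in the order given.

hiku, okifzeot

Looking at the last vowel of each stem: -ku when the last vowel of the stem is a high vowel (*zanasu*, *ni*, *ipbiki*); -ot when the last vowel of the stem is a non-high vowel (*tado*, *gavona*, *tue*).
The last vowel of *hi* is /i/, which is a high vowel, so the suffix is -ku, giving *hiku*.
*okifze* — last vowel /e/ (a non-high vowel) → -ot → *okifzeot*.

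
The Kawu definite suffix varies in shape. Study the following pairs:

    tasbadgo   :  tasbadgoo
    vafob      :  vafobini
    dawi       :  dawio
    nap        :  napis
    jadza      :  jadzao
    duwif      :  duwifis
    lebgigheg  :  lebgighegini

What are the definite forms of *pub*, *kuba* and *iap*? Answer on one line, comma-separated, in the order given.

The pattern is voicing of the final sound: -is when the stem ends in a voiceless consonant (*nap*, *duwif*); -ini when the stem ends in a voiced consonant (*vafob*, *lebgigheg*); -o when the stem ends in a vowel (*tasbadgo*, *dawi*, *jadza*).
*pub*: final sound = /b/, a voiced consonant → -ini → *pubini*.
*kuba* — final sound /a/ (a vowel) → -o → *kubao*.
*iap* — final sound /p/ (a voiceless consonant) → -is → *iapis*.

pubini, kubao, iapis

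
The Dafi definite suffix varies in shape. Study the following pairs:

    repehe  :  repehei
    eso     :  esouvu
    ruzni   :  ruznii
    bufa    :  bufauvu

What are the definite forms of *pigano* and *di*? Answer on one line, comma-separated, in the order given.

The alternation tracks the last vowel of the stem — -i when the last vowel of the stem is a front vowel (*repehe*, *ruzni*); -uvu when the last vowel of the stem is a back vowel (*eso*, *bufa*).
*pigano* — last vowel /o/ (a back vowel) → -uvu → *piganouvu*.
The last vowel of *di* is /i/, which is a front vowel, so the suffix is -i, giving *dii*.

piganouvu, dii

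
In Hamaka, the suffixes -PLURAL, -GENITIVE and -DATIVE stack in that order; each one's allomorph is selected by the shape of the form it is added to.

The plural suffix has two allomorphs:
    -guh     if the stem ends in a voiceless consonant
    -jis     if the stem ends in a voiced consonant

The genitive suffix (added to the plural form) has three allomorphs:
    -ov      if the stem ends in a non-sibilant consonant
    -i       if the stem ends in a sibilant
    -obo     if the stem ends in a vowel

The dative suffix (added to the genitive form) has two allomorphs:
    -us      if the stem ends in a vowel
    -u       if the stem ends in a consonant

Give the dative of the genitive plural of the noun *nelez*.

*nelez* — final consonant /z/ (voiced) → -jis → *nelezjis*.
The final sound of the plural form *nelezjis* is /s/, which is a sibilant, so the genitive suffix is -i, giving *nelezjisi*.
Since the final sound of the genitive form *nelezjisi* is /i/ (a vowel), it takes -us, giving *nelezjisius*.

nelezjisius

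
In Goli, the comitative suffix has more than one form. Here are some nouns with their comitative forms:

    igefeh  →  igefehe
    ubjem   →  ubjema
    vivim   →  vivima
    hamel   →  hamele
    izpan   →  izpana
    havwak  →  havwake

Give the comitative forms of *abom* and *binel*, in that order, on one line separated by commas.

The pattern is nasality of the final consonant: -a when the stem ends in a nasal (*ubjem*, *vivim*, *izpan*); -e when the stem ends in a non-nasal consonant (*igefeh*, *hamel*, *havwak*).
Since the final consonant of *abom* is /m/ (a nasal), it takes -a, giving *aboma*.
*binel* — final consonant /l/ (non-nasal) → -e → *binele*.

aboma, binele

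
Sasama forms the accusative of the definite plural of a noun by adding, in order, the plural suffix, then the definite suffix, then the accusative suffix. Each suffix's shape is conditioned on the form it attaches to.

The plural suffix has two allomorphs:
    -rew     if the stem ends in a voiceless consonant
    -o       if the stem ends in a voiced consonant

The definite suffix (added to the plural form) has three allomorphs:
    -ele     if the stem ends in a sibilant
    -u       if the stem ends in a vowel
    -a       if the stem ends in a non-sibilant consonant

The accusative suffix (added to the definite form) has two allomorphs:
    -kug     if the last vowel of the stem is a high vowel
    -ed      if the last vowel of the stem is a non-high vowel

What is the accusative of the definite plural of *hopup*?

The final consonant of *hopup* is /p/, which is voiceless, so the plural suffix is -rew, giving *hopuprew*.
The plural form *hopuprew* — final sound /w/ (a non-sibilant consonant) → -a → *hopuprewa*.
The definite form *hopuprewa* — last vowel /a/ (a non-high vowel) → -ed → *hopuprewaed*.

hopuprewaed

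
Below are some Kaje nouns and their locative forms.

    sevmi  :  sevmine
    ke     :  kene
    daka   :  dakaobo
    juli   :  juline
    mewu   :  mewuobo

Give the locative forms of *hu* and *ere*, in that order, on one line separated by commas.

The alternation tracks the last vowel of the stem — -ne when the last vowel of the stem is a front vowel (*sevmi*, *ke*, *juli*); -obo when the last vowel of the stem is a back vowel (*daka*, *mewu*).
The last vowel of *hu* is /u/, which is a back vowel, so the suffix is -obo, giving *huobo*.
*ere*: last vowel = /e/, a front vowel → -ne → *erene*.

huobo, erene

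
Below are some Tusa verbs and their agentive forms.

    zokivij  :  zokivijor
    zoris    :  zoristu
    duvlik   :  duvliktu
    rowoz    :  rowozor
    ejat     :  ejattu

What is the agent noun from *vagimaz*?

vagimazor

The alternation tracks the final consonant of the stem — -tu when the stem ends in a voiceless consonant (*zoris*, *duvlik*, *ejat*); -or when the stem ends in a voiced consonant (*zokivij*, *rowoz*).
The final consonant of *vagimaz* is /z/, which is voiced, so the suffix is -or, giving *vagimazor*.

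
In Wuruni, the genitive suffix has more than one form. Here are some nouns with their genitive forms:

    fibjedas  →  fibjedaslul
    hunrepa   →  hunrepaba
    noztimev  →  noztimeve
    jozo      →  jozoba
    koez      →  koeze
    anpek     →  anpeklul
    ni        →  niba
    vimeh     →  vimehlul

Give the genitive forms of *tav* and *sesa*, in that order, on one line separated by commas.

The alternation tracks the final sound of the stem — -lul when the stem ends in a voiceless consonant (*fibjedas*, *anpek*, *vimeh*); -e when the stem ends in a voiced consonant (*noztimev*, *koez*); -ba when the stem ends in a vowel (*hunrepa*, *jozo*, *ni*).
Since the final sound of *tav* is /v/ (a voiced consonant), it takes -e, giving *tave*.
*sesa*: final sound = /a/, a vowel → -ba → *sesaba*.

tave, sesaba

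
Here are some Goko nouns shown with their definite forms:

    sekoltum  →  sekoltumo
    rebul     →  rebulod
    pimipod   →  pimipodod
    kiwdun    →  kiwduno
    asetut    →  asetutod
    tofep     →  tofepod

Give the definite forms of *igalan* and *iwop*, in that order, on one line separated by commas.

The suffix is conditioned by the final consonant: -o when the stem ends in a nasal (*sekoltum*, *kiwdun*); -od when the stem ends in a non-nasal consonant (*rebul*, *pimipod*, *asetut*, *tofep*).
*igalan* — final consonant /n/ (a nasal) → -o → *igalano*.
The final consonant of *iwop* is /p/, which is non-nasal, so the suffix is -od, giving *iwopod*.

igalano, iwopod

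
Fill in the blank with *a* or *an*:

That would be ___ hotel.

a

The indefinite article is chosen by the initial *sound* of the following word, not its spelling.
*hotel* begins with the sound /h/ (h is pronounced) — a consonant sound.
So the article is *a*: That would be a hotel.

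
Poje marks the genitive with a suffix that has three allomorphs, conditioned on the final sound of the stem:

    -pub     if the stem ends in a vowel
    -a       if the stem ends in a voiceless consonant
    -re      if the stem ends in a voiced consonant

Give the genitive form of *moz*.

mozre

Since the final sound of *moz* is /z/ (a voiced consonant), it takes -re, giving *mozre*.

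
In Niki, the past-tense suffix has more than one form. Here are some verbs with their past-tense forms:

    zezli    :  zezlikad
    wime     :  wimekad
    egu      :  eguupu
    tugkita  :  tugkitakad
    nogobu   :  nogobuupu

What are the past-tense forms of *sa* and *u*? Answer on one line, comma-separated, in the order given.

Looking at the last vowel of each stem: -upu when the last vowel of the stem is a rounded vowel (*egu*, *nogobu*); -kad when the last vowel of the stem is an unrounded vowel (*zezli*, *wime*, *tugkita*).
Since the last vowel of *sa* is /a/ (an unrounded vowel), it takes -kad, giving *sakad*.
*u*: last vowel = /u/, a rounded vowel → -upu → *uupu*.

sakad, uupu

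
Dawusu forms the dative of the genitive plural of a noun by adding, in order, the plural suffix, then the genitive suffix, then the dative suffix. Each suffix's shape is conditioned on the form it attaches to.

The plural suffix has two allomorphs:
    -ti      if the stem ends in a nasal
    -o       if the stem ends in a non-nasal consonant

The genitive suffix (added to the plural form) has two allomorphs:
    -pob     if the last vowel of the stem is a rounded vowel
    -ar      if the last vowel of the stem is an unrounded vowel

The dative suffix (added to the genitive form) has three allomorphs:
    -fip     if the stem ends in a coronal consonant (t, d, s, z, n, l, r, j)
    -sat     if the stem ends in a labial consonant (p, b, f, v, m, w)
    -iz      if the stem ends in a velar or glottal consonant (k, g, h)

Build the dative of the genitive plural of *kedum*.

kedumtiarfip

Since the final consonant of *kedum* is /m/ (a nasal), it takes -ti, giving *kedumti*.
The plural form *kedumti*: last vowel = /i/, an unrounded vowel → -ar → *kedumtiar*.
The genitive form *kedumtiar*: final consonant = /r/, coronal → -fip → *kedumtiarfip*.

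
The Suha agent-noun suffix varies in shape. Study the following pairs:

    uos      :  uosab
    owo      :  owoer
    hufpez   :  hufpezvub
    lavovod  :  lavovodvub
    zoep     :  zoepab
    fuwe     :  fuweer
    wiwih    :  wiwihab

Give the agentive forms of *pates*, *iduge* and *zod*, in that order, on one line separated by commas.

patesab, idugeer, zodvub

The suffix is conditioned by the final sound: -ab when the stem ends in a voiceless consonant (*uos*, *zoep*, *wiwih*); -vub when the stem ends in a voiced consonant (*hufpez*, *lavovod*); -er when the stem ends in a vowel (*owo*, *fuwe*).
*pates* — final sound /s/ (a voiceless consonant) → -ab → *patesab*.
*iduge*: final sound = /e/, a vowel → -er → *idugeer*.
Since the final sound of *zod* is /d/ (a voiced consonant), it takes -vub, giving *zodvub*.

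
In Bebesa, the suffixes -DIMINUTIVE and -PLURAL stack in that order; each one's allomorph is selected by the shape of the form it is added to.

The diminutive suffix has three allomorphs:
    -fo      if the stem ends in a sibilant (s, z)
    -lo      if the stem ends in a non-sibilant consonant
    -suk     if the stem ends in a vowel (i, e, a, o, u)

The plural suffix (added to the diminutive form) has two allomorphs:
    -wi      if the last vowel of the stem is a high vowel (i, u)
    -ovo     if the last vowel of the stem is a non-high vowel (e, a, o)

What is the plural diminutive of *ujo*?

ujosukwi

Since the final sound of *ujo* is /o/ (a vowel), it takes -suk, giving *ujosuk*.
Since the last vowel of the diminutive form *ujosuk* is /u/ (a high vowel), it takes -wi, giving *ujosukwi*.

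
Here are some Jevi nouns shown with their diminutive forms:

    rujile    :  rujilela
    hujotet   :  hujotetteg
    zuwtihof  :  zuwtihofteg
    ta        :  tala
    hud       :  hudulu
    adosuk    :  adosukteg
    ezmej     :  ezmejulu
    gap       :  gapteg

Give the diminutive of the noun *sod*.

The suffix is conditioned by the final sound: -teg when the stem ends in a voiceless consonant (*hujotet*, *zuwtihof*, *adosuk*, *gap*); -ulu when the stem ends in a voiced consonant (*hud*, *ezmej*); -la when the stem ends in a vowel (*rujile*, *ta*).
*sod*: final sound = /d/, a voiced consonant → -ulu → *sodulu*.

sodulu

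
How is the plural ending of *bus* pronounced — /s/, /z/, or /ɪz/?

/ɪz/

The stem *bus* ends in a sibilant (/s, z, ʃ, ʒ, tʃ, dʒ/).
The plural suffix surfaces as /ɪz/ after sibilants, /s/ after other voiceless consonants, and /z/ after other voiced sounds.
So the plural -s on *bus* is pronounced /ɪz/.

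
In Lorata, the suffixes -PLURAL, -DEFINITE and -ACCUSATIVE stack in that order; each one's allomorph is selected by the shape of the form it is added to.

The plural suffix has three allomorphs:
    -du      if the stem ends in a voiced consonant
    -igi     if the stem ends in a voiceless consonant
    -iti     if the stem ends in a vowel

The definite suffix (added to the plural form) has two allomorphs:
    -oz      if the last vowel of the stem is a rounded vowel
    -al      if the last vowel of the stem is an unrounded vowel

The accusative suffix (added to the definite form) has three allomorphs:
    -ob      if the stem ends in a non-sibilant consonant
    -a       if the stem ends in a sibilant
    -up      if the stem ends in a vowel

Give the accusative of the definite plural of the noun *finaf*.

finafigialob

Since the final sound of *finaf* is /f/ (a voiceless consonant), it takes -igi, giving *finafigi*.
The last vowel of the plural form *finafigi* is /i/, which is an unrounded vowel, so the definite suffix is -al, giving *finafigial*.
Since the final sound of the definite form *finafigial* is /l/ (a non-sibilant consonant), it takes -ob, giving *finafigialob*.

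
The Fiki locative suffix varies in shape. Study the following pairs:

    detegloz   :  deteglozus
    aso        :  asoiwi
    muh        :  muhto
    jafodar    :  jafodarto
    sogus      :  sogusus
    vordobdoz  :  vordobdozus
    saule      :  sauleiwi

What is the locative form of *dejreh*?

dejrehto

The alternation tracks the final sound of the stem — -us when the stem ends in a sibilant (*detegloz*, *sogus*, *vordobdoz*); -to when the stem ends in a non-sibilant consonant (*muh*, *jafodar*); -iwi when the stem ends in a vowel (*aso*, *saule*).
*dejreh*: final sound = /h/, a non-sibilant consonant → -to → *dejrehto*.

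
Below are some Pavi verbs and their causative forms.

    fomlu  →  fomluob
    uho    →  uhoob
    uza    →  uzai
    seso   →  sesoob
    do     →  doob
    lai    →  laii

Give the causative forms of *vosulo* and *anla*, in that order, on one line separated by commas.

vosuloob, anlai

The pattern is rounding harmony: -ob when the last vowel of the stem is a rounded vowel (*fomlu*, *uho*, *seso*, *do*); -i when the last vowel of the stem is an unrounded vowel (*uza*, *lai*).
*vosulo*: last vowel = /o/, a rounded vowel → -ob → *vosuloob*.
*anla* — last vowel /a/ (an unrounded vowel) → -i → *anlai*.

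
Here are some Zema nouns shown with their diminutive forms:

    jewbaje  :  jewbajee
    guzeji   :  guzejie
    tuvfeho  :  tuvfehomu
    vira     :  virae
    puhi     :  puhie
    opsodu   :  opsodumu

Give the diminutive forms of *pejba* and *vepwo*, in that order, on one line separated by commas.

The alternation tracks the last vowel of the stem — -mu when the last vowel of the stem is a rounded vowel (*tuvfeho*, *opsodu*); -e when the last vowel of the stem is an unrounded vowel (*jewbaje*, *guzeji*, *vira*, *puhi*).
*pejba*: last vowel = /a/, an unrounded vowel → -e → *pejbae*.
*vepwo* — last vowel /o/ (a rounded vowel) → -mu → *vepwomu*.

pejbae, vepwomu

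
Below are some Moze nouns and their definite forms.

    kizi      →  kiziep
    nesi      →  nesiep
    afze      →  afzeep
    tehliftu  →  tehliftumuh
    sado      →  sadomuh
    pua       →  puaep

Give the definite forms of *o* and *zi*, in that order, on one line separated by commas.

The alternation tracks the last vowel of the stem — -muh when the last vowel of the stem is a rounded vowel (*tehliftu*, *sado*); -ep when the last vowel of the stem is an unrounded vowel (*kizi*, *nesi*, *afze*, *pua*).
*o* — last vowel /o/ (a rounded vowel) → -muh → *omuh*.
*zi* — last vowel /i/ (an unrounded vowel) → -ep → *ziep*.

omuh, ziep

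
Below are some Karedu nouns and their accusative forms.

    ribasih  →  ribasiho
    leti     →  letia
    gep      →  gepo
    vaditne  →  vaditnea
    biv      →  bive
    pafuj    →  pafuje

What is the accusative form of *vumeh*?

The alternation tracks the final sound of the stem — -o when the stem ends in a voiceless consonant (*ribasih*, *gep*); -e when the stem ends in a voiced consonant (*biv*, *pafuj*); -a when the stem ends in a vowel (*leti*, *vaditne*).
*vumeh* — final sound /h/ (a voiceless consonant) → -o → *vumeho*.

vumeho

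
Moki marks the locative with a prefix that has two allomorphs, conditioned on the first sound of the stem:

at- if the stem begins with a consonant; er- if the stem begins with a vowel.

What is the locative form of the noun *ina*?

erina

*ina*: first sound = /i/, a vowel → er- → *erina*.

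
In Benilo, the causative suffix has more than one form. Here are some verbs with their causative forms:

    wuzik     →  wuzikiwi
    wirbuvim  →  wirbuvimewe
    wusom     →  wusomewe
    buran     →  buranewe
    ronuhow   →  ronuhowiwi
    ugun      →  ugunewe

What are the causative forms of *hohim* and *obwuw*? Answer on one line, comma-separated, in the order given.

The suffix is conditioned by the final consonant: -ewe when the stem ends in a nasal (*wirbuvim*, *wusom*, *buran*, *ugun*); -iwi when the stem ends in a non-nasal consonant (*wuzik*, *ronuhow*).
Since the final consonant of *hohim* is /m/ (a nasal), it takes -ewe, giving *hohimewe*.
*obwuw*: final consonant = /w/, non-nasal → -iwi → *obwuwiwi*.

hohimewe, obwuwiwi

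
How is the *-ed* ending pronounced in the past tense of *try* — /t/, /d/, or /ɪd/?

The stem *try* ends in a voiced sound other than /d/.
The -ed suffix is realized as /ɪd/ after /t, d/; as /t/ after other voiceless consonants; and as /d/ after other voiced sounds.
So -ed on *try* is pronounced /d/.

/d/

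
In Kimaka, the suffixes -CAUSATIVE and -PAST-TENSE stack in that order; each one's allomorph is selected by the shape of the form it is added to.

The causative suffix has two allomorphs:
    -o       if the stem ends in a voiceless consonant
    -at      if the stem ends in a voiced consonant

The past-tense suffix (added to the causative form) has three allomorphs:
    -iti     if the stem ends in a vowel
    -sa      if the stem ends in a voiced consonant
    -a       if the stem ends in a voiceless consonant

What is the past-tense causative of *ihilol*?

*ihilol* — final consonant /l/ (voiced) → -at → *ihilolat*.
Since the final sound of the causative form *ihilolat* is /t/ (a voiceless consonant), it takes -a, giving *ihilolata*.

ihilolata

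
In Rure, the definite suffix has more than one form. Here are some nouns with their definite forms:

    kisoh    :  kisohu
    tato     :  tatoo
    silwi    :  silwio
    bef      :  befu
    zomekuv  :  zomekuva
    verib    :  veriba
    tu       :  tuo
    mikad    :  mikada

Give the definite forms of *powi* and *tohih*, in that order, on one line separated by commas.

The suffix is conditioned by the final sound: -u when the stem ends in a voiceless consonant (*kisoh*, *bef*); -a when the stem ends in a voiced consonant (*zomekuv*, *verib*, *mikad*); -o when the stem ends in a vowel (*tato*, *silwi*, *tu*).
*powi*: final sound = /i/, a vowel → -o → *powio*.
Since the final sound of *tohih* is /h/ (a voiceless consonant), it takes -u, giving *tohihu*.

powio, tohihu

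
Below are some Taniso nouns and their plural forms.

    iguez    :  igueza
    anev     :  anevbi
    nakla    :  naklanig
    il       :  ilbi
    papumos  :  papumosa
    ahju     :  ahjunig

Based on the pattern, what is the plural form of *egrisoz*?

The alternation tracks the final sound of the stem — -a when the stem ends in a sibilant (*iguez*, *papumos*); -bi when the stem ends in a non-sibilant consonant (*anev*, *il*); -nig when the stem ends in a vowel (*nakla*, *ahju*).
Since the final sound of *egrisoz* is /z/ (a sibilant), it takes -a, giving *egrisoza*.

egrisoza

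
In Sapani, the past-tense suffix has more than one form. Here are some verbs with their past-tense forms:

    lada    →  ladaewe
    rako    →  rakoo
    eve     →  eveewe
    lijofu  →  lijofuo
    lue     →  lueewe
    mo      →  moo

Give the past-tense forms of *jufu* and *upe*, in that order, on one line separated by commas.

The pattern is rounding harmony: -o when the last vowel of the stem is a rounded vowel (*rako*, *lijofu*, *mo*); -ewe when the last vowel of the stem is an unrounded vowel (*lada*, *eve*, *lue*).
*jufu* — last vowel /u/ (a rounded vowel) → -o → *jufuo*.
Since the last vowel of *upe* is /e/ (an unrounded vowel), it takes -ewe, giving *upeewe*.

jufuo, upeewe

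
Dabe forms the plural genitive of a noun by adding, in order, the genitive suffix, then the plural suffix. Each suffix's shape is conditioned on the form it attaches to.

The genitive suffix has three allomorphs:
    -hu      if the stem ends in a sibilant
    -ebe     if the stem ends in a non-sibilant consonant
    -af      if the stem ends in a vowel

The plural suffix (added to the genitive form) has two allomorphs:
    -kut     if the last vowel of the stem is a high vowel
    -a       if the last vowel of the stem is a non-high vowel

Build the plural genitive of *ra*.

*ra* — final sound /a/ (a vowel) → -af → *raaf*.
The genitive form *raaf*: last vowel = /a/, a non-high vowel → -a → *raafa*.

raafa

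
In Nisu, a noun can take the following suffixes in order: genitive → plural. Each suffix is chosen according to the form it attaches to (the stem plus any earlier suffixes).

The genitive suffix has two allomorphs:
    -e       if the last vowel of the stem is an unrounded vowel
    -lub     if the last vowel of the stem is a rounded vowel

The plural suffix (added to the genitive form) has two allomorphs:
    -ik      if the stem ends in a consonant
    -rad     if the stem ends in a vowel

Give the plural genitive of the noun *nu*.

Since the last vowel of *nu* is /u/ (a rounded vowel), it takes -lub, giving *nulub*.
The genitive form *nulub*: final sound = /b/, a consonant → -ik → *nulubik*.

nulubik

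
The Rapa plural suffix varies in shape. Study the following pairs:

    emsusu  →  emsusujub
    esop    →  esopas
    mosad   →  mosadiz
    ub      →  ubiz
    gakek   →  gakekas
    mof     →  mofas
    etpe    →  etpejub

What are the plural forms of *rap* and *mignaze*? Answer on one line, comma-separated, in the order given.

rapas, mignazejub

The suffix is conditioned by the final sound: -as when the stem ends in a voiceless consonant (*esop*, *gakek*, *mof*); -iz when the stem ends in a voiced consonant (*mosad*, *ub*); -jub when the stem ends in a vowel (*emsusu*, *etpe*).
*rap*: final sound = /p/, a voiceless consonant → -as → *rapas*.
Since the final sound of *mignaze* is /e/ (a vowel), it takes -jub, giving *mignazejub*.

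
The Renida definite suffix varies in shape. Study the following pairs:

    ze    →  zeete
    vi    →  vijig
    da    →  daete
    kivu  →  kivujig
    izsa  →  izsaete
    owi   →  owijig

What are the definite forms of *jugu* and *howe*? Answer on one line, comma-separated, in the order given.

jugujig, howeete

The suffix is conditioned by the last vowel: -jig when the last vowel of the stem is a high vowel (*vi*, *kivu*, *owi*); -ete when the last vowel of the stem is a non-high vowel (*ze*, *da*, *izsa*).
The last vowel of *jugu* is /u/, which is a high vowel, so the suffix is -jig, giving *jugujig*.
*howe*: last vowel = /e/, a non-high vowel → -ete → *howeete*.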